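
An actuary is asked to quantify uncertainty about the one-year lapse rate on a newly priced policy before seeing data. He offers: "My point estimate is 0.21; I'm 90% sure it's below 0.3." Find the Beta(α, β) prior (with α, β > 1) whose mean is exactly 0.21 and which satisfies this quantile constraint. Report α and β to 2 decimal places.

α ≈ 7.47, β ≈ 28.10

With mean 0.21 fixed, write α = 0.21s, β = 0.79s where s = α+β.
Need P(θ < 0.3) = 0.9 under Beta(0.21s, 0.79s). Normal approximation: (q−m)/√(m(1−m)/s) ≈ z_{0.9} = 1.28, so s ≈ 0.21·0.79·(1.28)²/(0.3−0.21)² = 33.6.
At s = 33.6: P(θ<0.3) ≈ 0.894. Adjusting to match 0.9 gives s ≈ 35.57.
So α = 0.21·35.57 ≈ 7.47, β = 0.79·35.57 ≈ 28.10.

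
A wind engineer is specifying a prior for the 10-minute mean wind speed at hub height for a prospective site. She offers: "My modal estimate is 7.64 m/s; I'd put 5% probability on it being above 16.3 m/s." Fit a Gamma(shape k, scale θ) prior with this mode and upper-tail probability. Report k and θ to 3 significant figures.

Gamma(k,θ) with k>1 has mode (k−1)θ, so θ = 7.64/(k−1).
Need P(X < 16.3) = 0.95 with θ tied to k this way. Start at k = 2, θ = 7.64: P(X<16.3) ≈ 0.629.
Too low — raise k to concentrate. Iterating converges to k ≈ 5.8.
Then θ = 7.64/(5.8−1) ≈ 1.59.

k ≈ 5.8, θ ≈ 1.59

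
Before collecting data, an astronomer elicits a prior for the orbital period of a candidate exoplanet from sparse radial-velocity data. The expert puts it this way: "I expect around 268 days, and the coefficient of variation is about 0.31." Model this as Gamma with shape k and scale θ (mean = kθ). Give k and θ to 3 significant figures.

k ≈ 10.4, θ ≈ 25.8

For Gamma(k, scale θ): mean = kθ, variance = kθ², so CV = 1/√k.
CV = 0.31, hence k = 1/CV² = 10.4.
Then θ = mean/k = 268/10.4 = 25.8.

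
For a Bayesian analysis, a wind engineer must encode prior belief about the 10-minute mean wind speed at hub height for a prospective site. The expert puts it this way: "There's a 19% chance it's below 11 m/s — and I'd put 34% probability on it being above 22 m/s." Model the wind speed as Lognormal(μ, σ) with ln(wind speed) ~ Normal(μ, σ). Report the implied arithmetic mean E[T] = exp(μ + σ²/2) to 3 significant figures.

If T ~ Lognormal(μ,σ) then ln T ~ Normal(μ,σ), so the p-quantile of ln T is μ + z_p·σ.
ln(11) = 2.398 and ln(22) = 3.091; z_{0.19} = -0.8779, z_{0.66} = 0.4125.
σ = (3.091 − 2.398)/(0.4125 − (-0.8779)) = 0.537.
μ = 2.398 − (-0.8779)·0.537 = 2.869.
E[T] = exp(μ + σ²/2) = exp(2.869 + 0.1443) = 20.4 m/s.

E[T] ≈ 20.4 m/s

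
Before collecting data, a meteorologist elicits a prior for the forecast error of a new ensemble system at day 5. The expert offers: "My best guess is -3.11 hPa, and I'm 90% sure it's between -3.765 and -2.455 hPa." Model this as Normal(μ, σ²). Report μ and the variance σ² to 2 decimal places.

A symmetric 90% interval runs μ ± z·σ with z = 1.645.
Half-width = 0.655, so σ = 0.655/1.645 = 0.398 and σ² = 0.16.
μ is the stated best guess, -3.11.

μ = -3.11, σ² = 0.16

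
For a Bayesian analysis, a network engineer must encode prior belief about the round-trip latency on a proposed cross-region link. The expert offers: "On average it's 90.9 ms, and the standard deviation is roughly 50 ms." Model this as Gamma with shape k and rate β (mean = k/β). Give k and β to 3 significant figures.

For Gamma(k, rate β): mean = k/β, variance = k/β², so CV = 1/√k.
CV = SD/mean = 50/90.9 = 0.5501, hence k = 1/CV² = 3.31.
Then β = k/mean = 3.31/90.9 = 0.0364.

k ≈ 3.31, β ≈ 0.0364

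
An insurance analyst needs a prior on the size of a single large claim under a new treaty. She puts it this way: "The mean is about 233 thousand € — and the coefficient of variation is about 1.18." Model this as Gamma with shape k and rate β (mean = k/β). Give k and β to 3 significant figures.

For Gamma(k, rate β): mean = k/β, variance = k/β², so CV = 1/√k.
CV = 1.18, hence k = 1/CV² = 0.718.
Then β = k/mean = 0.718/233 = 0.00308.

k ≈ 0.718, β ≈ 0.00308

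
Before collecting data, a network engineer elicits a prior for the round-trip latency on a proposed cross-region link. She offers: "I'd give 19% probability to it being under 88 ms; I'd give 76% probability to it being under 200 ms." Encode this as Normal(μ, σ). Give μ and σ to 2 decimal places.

For Normal(μ,σ), the p-quantile is μ + z_p·σ. Here z_{0.19} = -0.8779, z_{0.76} = 0.7063.
So 88 = μ − 0.8779σ and 200 = μ + 0.7063σ.
Subtracting: σ = (200 − 88)/(0.7063 − (-0.8779)) = 70.70.
Then μ = 88 − (-0.8779)·70.70 = 150.07.

μ = 150.07, σ = 70.70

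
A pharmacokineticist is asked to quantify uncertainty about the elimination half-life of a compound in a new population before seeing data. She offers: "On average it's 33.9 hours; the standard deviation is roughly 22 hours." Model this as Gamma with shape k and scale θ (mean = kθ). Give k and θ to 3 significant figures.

For Gamma(k, scale θ): mean = kθ, variance = kθ², so CV = 1/√k.
CV = SD/mean = 22/33.9 = 0.649, hence k = 1/CV² = 2.37.
Then θ = mean/k = 33.9/2.37 = 14.3.

k ≈ 2.37, θ ≈ 14.3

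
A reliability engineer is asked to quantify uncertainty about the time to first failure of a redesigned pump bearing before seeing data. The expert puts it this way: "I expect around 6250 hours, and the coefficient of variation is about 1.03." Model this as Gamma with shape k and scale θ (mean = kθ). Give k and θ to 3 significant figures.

k ≈ 0.943, θ ≈ 6630

For Gamma(k, scale θ): mean = kθ, variance = kθ², so CV = 1/√k.
CV = 1.03, hence k = 1/CV² = 0.943.
Then θ = mean/k = 6250/0.943 = 6630.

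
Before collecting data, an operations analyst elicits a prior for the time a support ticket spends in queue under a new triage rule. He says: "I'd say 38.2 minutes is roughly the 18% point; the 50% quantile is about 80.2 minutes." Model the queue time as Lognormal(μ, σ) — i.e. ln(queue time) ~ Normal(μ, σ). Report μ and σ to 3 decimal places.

If T ~ Lognormal(μ,σ) then ln T ~ Normal(μ,σ), so the p-quantile of ln T is μ + z_p·σ.
ln(38.2) = 3.643 and ln(80.2) = 4.385; z_{0.18} = -0.9154, z_{0.5} = 0.
σ = (4.385 − 3.643)/(0 − (-0.9154)) = 0.810.
μ = 3.643 − (-0.9154)·0.810 = 4.385.

μ ≈ 4.385, σ ≈ 0.810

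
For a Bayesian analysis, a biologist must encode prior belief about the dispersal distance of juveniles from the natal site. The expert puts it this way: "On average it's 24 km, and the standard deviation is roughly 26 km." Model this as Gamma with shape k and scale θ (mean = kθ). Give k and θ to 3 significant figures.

k ≈ 0.852, θ ≈ 28.2

For Gamma(k, scale θ): mean = kθ, variance = kθ², so CV = 1/√k.
CV = SD/mean = 26/24 = 1.083, hence k = 1/CV² = 0.852.
Then θ = mean/k = 24/0.852 = 28.2.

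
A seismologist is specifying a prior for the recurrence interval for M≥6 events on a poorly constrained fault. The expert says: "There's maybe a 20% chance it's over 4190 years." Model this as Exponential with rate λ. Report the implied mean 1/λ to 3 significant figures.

mean ≈ 2600 years

P(T > 4190.0) = e^(−λ·4190.0) = 0.2, so λ = −ln(0.2)/4190.0 = 0.000384.
Mean = 1/λ = 2600 years.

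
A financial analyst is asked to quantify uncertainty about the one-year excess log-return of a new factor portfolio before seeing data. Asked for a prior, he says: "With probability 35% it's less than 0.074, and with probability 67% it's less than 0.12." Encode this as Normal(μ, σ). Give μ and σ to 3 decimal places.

μ = 0.095, σ = 0.056

For Normal(μ,σ), the p-quantile is μ + z_p·σ. Here z_{0.35} = -0.3853, z_{0.67} = 0.4399.
So 0.074 = μ − 0.3853σ and 0.12 = μ + 0.4399σ.
Subtracting: σ = (0.12 − 0.074)/(0.4399 − (-0.3853)) = 0.056.
Then μ = 0.074 − (-0.3853)·0.056 = 0.095.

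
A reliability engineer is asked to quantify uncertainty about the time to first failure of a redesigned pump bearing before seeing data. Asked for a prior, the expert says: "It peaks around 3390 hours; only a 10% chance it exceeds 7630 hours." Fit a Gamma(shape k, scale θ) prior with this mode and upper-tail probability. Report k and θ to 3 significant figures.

k ≈ 3.92, θ ≈ 1160

Gamma(k,θ) with k>1 has mode (k−1)θ, so θ = 3390/(k−1).
Need P(X < 7630) = 0.9 with θ tied to k this way. Start at k = 2, θ = 3390: P(X<7630) ≈ 0.658.
Too low — raise k to concentrate. Iterating converges to k ≈ 3.92.
Then θ = 3390/(3.92−1) ≈ 1160.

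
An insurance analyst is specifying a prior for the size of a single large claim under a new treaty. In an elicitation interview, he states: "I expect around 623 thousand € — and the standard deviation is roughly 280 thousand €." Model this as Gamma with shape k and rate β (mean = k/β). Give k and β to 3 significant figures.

k ≈ 4.95, β ≈ 0.00795

For Gamma(k, rate β): mean = k/β, variance = k/β², so CV = 1/√k.
CV = SD/mean = 280/623 = 0.4494, hence k = 1/CV² = 4.95.
Then β = k/mean = 4.95/623 = 0.00795.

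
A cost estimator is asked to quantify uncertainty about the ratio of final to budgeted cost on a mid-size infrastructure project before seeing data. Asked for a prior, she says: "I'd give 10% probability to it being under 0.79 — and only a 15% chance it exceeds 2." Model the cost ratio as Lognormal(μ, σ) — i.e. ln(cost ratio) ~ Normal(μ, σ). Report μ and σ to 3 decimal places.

If T ~ Lognormal(μ,σ) then ln T ~ Normal(μ,σ), so the p-quantile of ln T is μ + z_p·σ.
ln(0.79) = -0.2357 and ln(2) = 0.6931; z_{0.1} = -1.282, z_{0.85} = 1.036.
σ = (0.6931 − -0.2357)/(1.036 − (-1.282)) = 0.401.
μ = -0.2357 − (-1.282)·0.401 = 0.278.

μ ≈ 0.278, σ ≈ 0.401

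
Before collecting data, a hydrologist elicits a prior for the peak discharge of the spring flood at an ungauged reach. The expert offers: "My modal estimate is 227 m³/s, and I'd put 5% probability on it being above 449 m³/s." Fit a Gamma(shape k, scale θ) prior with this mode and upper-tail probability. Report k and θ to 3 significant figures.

Gamma(k,θ) with k>1 has mode (k−1)θ, so θ = 227/(k−1).
Need P(X < 449) = 0.95 with θ tied to k this way. Start at k = 2, θ = 227: P(X<449) ≈ 0.588.
Too low — raise k to concentrate. Iterating converges to k ≈ 6.96.
Then θ = 227/(6.96−1) ≈ 38.1.

k ≈ 6.96, θ ≈ 38.1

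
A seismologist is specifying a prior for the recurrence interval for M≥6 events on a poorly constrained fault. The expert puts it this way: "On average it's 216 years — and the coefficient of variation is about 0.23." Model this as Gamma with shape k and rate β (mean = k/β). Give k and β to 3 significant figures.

For Gamma(k, rate β): mean = k/β, variance = k/β², so CV = 1/√k.
CV = 0.23, hence k = 1/CV² = 18.9.
Then β = k/mean = 18.9/216 = 0.0875.

k ≈ 18.9, β ≈ 0.0875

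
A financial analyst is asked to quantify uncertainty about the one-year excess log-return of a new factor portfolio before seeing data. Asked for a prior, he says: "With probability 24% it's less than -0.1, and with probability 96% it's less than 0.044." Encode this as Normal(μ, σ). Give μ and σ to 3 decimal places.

μ = -0.059, σ = 0.059

The p-quantile of Normal(μ,σ) is μ + z_p·σ, with z_{0.24} = -0.7063 and z_{0.96} = 1.751.
Eliminate σ: μ = (z₂·x₁ − z₁·x₂)/(z₂ − z₁) = (1.751·-0.1 − (-0.7063)·0.044)/2.457 = -0.059.
Then σ = (x₂ − x₁)/(z₂ − z₁) = (0.044 − -0.1)/2.457 = 0.059.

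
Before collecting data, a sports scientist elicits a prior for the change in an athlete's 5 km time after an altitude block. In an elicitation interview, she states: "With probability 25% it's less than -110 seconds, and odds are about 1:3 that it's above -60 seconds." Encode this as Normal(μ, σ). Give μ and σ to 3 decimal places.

The p-quantile of Normal(μ,σ) is μ + z_p·σ, with z_{0.25} = -0.6745 and z_{0.75} = 0.6745.
Eliminate σ: μ = (z₂·x₁ − z₁·x₂)/(z₂ − z₁) = (0.6745·-110 − (-0.6745)·-60)/1.349 = -85.000.
Then σ = (x₂ − x₁)/(z₂ − z₁) = (-60 − -110)/1.349 = 37.065.

μ = -85.000, σ = 37.065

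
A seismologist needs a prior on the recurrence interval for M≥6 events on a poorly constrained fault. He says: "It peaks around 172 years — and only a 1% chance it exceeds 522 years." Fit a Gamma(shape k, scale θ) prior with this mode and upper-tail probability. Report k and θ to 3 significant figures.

k ≈ 4.64, θ ≈ 47.2

Gamma(k,θ) with k>1 has mode (k−1)θ, so θ = 172/(k−1).
Need P(X < 522) = 0.99 with θ tied to k this way. Start at k = 2, θ = 172: P(X<522) ≈ 0.806.
Too low — raise k to concentrate. Iterating converges to k ≈ 4.64.
Then θ = 172/(4.64−1) ≈ 47.2.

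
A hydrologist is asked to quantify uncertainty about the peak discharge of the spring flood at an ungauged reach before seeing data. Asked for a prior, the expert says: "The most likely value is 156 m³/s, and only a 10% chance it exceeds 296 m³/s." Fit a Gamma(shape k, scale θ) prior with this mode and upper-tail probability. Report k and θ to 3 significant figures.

k ≈ 5.66, θ ≈ 33.5

Gamma(k,θ) with k>1 has mode (k−1)θ, so θ = 156/(k−1).
Need P(X < 296) = 0.9 with θ tied to k this way. Start at k = 2, θ = 156: P(X<296) ≈ 0.566.
Too low — raise k to concentrate. Iterating converges to k ≈ 5.66.
Then θ = 156/(5.66−1) ≈ 33.5.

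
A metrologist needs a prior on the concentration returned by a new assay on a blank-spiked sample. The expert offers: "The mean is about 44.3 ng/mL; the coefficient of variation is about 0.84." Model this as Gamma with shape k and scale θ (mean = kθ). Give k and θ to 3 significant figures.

k ≈ 1.42, θ ≈ 31.3

For Gamma(k, scale θ): mean = kθ, variance = kθ², so CV = 1/√k.
CV = 0.84, hence k = 1/CV² = 1.42.
Then θ = mean/k = 44.3/1.42 = 31.3.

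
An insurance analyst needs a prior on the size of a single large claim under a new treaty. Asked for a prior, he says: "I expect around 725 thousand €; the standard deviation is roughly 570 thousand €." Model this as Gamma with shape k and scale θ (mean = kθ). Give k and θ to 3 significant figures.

k ≈ 1.62, θ ≈ 448

For Gamma(k, scale θ): mean = kθ, variance = kθ², so CV = 1/√k.
CV = SD/mean = 570/725 = 0.7862, hence k = 1/CV² = 1.62.
Then θ = mean/k = 725/1.62 = 448.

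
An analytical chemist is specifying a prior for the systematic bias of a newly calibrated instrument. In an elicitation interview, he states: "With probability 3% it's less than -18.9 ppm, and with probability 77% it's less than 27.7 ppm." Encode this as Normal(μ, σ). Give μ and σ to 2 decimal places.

μ = 14.56, σ = 17.79

The p-quantile of Normal(μ,σ) is μ + z_p·σ, with z_{0.03} = -1.881 and z_{0.77} = 0.7388.
Eliminate σ: μ = (z₂·x₁ − z₁·x₂)/(z₂ − z₁) = (0.7388·-18.9 − (-1.881)·27.7)/2.62 = 14.56.
Then σ = (x₂ − x₁)/(z₂ − z₁) = (27.7 − -18.9)/2.62 = 17.79.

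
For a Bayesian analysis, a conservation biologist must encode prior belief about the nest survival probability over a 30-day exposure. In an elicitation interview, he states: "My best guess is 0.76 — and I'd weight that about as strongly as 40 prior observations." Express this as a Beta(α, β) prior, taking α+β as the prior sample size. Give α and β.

Under the effective-sample-size interpretation, Beta(α, β) has prior mean α/(α+β) and prior sample size α+β.
So α+β = 40 and α/(α+β) = 0.76, giving α = 0.76·40 = 30.4 and β = 40 − 30.4 = 9.6.

α = 30.4, β = 9.6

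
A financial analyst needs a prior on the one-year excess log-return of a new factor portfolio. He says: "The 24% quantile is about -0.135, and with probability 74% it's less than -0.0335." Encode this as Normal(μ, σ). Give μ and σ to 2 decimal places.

For Normal(μ,σ), the p-quantile is μ + z_p·σ. Here z_{0.24} = -0.7063, z_{0.74} = 0.6433.
So -0.135 = μ − 0.7063σ and -0.0335 = μ + 0.6433σ.
Subtracting: σ = (-0.0335 − -0.135)/(0.6433 − (-0.7063)) = 0.08.
Then μ = -0.135 − (-0.7063)·0.08 = -0.08.

μ = -0.08, σ = 0.08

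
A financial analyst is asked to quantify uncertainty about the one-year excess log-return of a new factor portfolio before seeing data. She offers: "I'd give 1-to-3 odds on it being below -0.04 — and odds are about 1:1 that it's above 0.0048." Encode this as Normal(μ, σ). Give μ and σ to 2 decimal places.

For Normal(μ,σ), the p-quantile is μ + z_p·σ. Here z_{0.25} = -0.6745, z_{0.5} = 0.
So -0.04 = μ − 0.6745σ and 0.0048 = μ + 0σ.
Subtracting: σ = (0.0048 − -0.04)/(0 − (-0.6745)) = 0.07.
Then μ = -0.04 − (-0.6745)·0.07 = 0.00.

μ = 0.00, σ = 0.07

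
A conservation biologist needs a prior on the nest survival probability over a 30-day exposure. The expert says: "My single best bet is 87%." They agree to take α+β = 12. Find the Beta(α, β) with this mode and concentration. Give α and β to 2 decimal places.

For α,β > 1 the Beta mode is (α−1)/(α+β−2). With α+β = 12, the mode is (α−1)/10.
Set (α−1)/10 = 0.87 → α = 1 + 0.87·10 = 9.70.
β = 12 − α = 2.30.

α = 9.70, β = 2.30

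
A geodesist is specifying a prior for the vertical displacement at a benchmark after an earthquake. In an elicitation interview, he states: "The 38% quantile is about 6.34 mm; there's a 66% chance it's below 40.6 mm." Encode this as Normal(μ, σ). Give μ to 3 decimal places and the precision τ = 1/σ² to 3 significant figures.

μ = 20.917, τ = 0.000439

For Normal(μ,σ), the p-quantile is μ + z_p·σ. Here z_{0.38} = -0.3055, z_{0.66} = 0.4125.
So 6.34 = μ − 0.3055σ and 40.6 = μ + 0.4125σ.
Subtracting: σ = (40.6 − 6.34)/(0.4125 − (-0.3055)) = 47.720.
Then μ = 6.34 − (-0.3055)·47.720 = 20.917.
Precision τ = 1/σ² = 1/47.72² = 0.000439.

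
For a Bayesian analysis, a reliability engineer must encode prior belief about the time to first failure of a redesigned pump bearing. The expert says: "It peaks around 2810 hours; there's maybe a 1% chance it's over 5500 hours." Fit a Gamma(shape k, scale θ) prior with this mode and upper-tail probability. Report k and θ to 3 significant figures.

k ≈ 11.9, θ ≈ 257

Gamma(k,θ) with k>1 has mode (k−1)θ, so θ = 2810/(k−1).
Need P(X < 5500) = 0.99 with θ tied to k this way. Start at k = 2, θ = 2810: P(X<5500) ≈ 0.582.
Too low — raise k to concentrate. Iterating converges to k ≈ 11.9.
Then θ = 2810/(11.9−1) ≈ 257.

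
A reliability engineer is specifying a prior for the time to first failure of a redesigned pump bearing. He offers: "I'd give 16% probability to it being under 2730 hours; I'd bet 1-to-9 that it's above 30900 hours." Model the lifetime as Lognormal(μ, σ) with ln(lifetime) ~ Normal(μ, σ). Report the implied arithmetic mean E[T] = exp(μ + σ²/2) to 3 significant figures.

E[T] ≈ 13900 hours

If T ~ Lognormal(μ,σ) then ln T ~ Normal(μ,σ), so the p-quantile of ln T is μ + z_p·σ.
ln(2730) = 7.912 and ln(30900) = 10.34; z_{0.16} = -0.9945, z_{0.9} = 1.282.
σ = (10.34 − 7.912)/(1.282 − (-0.9945)) = 1.066.
μ = 7.912 − (-0.9945)·1.066 = 8.972.
E[T] = exp(μ + σ²/2) = exp(8.972 + 0.5683) = 13900 hours.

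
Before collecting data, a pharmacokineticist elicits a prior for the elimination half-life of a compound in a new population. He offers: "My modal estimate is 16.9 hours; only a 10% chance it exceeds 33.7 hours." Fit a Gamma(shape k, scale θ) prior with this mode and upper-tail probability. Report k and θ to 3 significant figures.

Gamma(k,θ) with k>1 has mode (k−1)θ, so θ = 16.9/(k−1).
Need P(X < 33.7) = 0.9 with θ tied to k this way. Start at k = 2, θ = 16.9: P(X<33.7) ≈ 0.592.
Too low — raise k to concentrate. Iterating converges to k ≈ 5.02.
Then θ = 16.9/(5.02−1) ≈ 4.2.

k ≈ 5.02, θ ≈ 4.2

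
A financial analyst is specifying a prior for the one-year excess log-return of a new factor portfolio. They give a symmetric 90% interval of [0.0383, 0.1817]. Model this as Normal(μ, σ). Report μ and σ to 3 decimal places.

μ = 0.110, σ = 0.044

A symmetric 90% interval runs μ ± z·σ with z = 1.645.
Half-width = 0.0717, so σ = 0.0717/1.645 = 0.044.
μ is the interval midpoint, 0.110.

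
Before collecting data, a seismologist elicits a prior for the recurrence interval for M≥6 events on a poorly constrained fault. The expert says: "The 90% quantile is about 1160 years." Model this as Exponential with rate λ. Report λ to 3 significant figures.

P(T < 1160.0) = 1 − e^(−λ·1160.0) = 0.9, so λ = −ln(1−0.9)/1160.0 = −ln(0.1)/1160.0 = 0.00198.

λ ≈ 0.00198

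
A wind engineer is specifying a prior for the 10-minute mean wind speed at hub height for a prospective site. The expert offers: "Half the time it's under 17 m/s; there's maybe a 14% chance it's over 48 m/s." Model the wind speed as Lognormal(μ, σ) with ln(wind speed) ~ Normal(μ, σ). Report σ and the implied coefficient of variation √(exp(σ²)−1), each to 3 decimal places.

σ ≈ 0.961, CV ≈ 1.232

If T ~ Lognormal(μ,σ) then ln T ~ Normal(μ,σ), so the p-quantile of ln T is μ + z_p·σ.
ln(17) = 2.833 and ln(48) = 3.871; z_{0.5} = 0, z_{0.86} = 1.08.
σ = (3.871 − 2.833)/(1.08 − (0)) = 0.961.
μ = 2.833 − (0)·0.961 = 2.833.
CV = √(exp(σ²)−1) = √(exp(0.9232)−1) = 1.232.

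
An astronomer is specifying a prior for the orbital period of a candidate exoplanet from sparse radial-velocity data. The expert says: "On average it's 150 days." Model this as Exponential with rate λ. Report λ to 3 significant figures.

Exponential mean = 1/λ, so λ = 1/150.0 = 0.00667.

λ ≈ 0.00667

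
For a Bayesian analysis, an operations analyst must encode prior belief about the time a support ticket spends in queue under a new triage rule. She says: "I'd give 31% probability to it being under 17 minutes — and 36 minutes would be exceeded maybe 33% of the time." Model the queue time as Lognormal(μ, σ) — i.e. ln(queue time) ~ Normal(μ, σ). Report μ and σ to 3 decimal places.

If T ~ Lognormal(μ,σ) then ln T ~ Normal(μ,σ), so the p-quantile of ln T is μ + z_p·σ.
ln(17) = 2.833 and ln(36) = 3.584; z_{0.31} = -0.4959, z_{0.67} = 0.4399.
σ = (3.584 − 2.833)/(0.4399 − (-0.4959)) = 0.802.
μ = 2.833 − (-0.4959)·0.802 = 3.231.

μ ≈ 3.231, σ ≈ 0.802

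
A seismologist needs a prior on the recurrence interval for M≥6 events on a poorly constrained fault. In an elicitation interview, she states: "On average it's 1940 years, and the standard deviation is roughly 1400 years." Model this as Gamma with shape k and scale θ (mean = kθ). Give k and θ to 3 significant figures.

k ≈ 1.92, θ ≈ 1010

For Gamma(k, scale θ): mean = kθ, variance = kθ², so CV = 1/√k.
CV = SD/mean = 1400/1940 = 0.7216, hence k = 1/CV² = 1.92.
Then θ = mean/k = 1940/1.92 = 1010.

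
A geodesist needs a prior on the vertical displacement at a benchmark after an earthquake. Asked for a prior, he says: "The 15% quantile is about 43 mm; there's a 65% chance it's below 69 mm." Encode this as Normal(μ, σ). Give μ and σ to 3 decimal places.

The p-quantile of Normal(μ,σ) is μ + z_p·σ, with z_{0.15} = -1.036 and z_{0.65} = 0.3853.
Eliminate σ: μ = (z₂·x₁ − z₁·x₂)/(z₂ − z₁) = (0.3853·43 − (-1.036)·69)/1.422 = 61.954.
Then σ = (x₂ − x₁)/(z₂ − z₁) = (69 − 43)/1.422 = 18.287.

μ = 61.954, σ = 18.287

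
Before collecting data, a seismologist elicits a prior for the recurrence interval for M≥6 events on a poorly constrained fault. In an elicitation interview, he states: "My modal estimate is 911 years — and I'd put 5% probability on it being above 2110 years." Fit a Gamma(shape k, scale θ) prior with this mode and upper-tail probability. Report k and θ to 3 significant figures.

k ≈ 4.88, θ ≈ 235

Gamma(k,θ) with k>1 has mode (k−1)θ, so θ = 911/(k−1).
Need P(X < 2110) = 0.95 with θ tied to k this way. Start at k = 2, θ = 911: P(X<2110) ≈ 0.673.
Too low — raise k to concentrate. Iterating converges to k ≈ 4.88.
Then θ = 911/(4.88−1) ≈ 235.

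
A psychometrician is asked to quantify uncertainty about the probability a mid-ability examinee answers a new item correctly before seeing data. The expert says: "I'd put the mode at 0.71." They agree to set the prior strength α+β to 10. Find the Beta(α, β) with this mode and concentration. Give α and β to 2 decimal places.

α = 6.68, β = 3.32

For α,β > 1 the Beta mode is (α−1)/(α+β−2). With α+β = 10, the mode is (α−1)/8.
Set (α−1)/8 = 0.71 → α = 1 + 0.71·8 = 6.68.
β = 10 − α = 3.32.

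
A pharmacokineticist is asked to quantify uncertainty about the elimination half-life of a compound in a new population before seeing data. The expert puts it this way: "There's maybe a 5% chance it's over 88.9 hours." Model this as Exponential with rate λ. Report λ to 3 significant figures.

P(T > 88.9) = e^(−λ·88.9) = 0.05, so λ = −ln(0.05)/88.9 = 0.0337.

λ ≈ 0.0337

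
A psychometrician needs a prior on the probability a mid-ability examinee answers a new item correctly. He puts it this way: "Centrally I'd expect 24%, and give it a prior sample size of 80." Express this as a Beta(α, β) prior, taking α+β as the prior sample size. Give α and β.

α = 19.2, β = 60.8

Under the effective-sample-size interpretation, Beta(α, β) has prior mean α/(α+β) and prior sample size α+β.
So α+β = 80 and α/(α+β) = 0.24, giving α = 0.24·80 = 19.2 and β = 80 − 19.2 = 60.8.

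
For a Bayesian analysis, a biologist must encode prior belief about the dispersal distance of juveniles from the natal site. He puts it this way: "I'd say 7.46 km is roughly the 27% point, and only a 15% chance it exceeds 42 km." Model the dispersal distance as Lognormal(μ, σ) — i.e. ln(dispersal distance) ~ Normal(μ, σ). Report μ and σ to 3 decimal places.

If T ~ Lognormal(μ,σ) then ln T ~ Normal(μ,σ), so the p-quantile of ln T is μ + z_p·σ.
ln(7.46) = 2.01 and ln(42) = 3.738; z_{0.27} = -0.6128, z_{0.85} = 1.036.
σ = (3.738 − 2.01)/(1.036 − (-0.6128)) = 1.048.
μ = 2.01 − (-0.6128)·1.048 = 2.652.

μ ≈ 2.652, σ ≈ 1.048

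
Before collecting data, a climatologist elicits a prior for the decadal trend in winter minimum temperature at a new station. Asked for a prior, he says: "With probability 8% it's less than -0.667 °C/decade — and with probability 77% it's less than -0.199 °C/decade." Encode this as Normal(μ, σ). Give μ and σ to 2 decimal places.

The p-quantile of Normal(μ,σ) is μ + z_p·σ, with z_{0.08} = -1.405 and z_{0.77} = 0.7388.
Eliminate σ: μ = (z₂·x₁ − z₁·x₂)/(z₂ − z₁) = (0.7388·-0.667 − (-1.405)·-0.199)/2.144 = -0.36.
Then σ = (x₂ − x₁)/(z₂ − z₁) = (-0.199 − -0.667)/2.144 = 0.22.

μ = -0.36, σ = 0.22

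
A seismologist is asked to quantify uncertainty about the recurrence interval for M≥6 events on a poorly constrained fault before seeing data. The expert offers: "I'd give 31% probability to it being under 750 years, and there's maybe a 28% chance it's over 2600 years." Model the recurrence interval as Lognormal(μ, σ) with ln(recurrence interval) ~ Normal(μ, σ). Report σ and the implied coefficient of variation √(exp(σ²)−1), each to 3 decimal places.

If T ~ Lognormal(μ,σ) then ln T ~ Normal(μ,σ), so the p-quantile of ln T is μ + z_p·σ.
ln(750) = 6.62 and ln(2600) = 7.863; z_{0.31} = -0.4959, z_{0.72} = 0.5828.
σ = (7.863 − 6.62)/(0.5828 − (-0.4959)) = 1.153.
μ = 6.62 − (-0.4959)·1.153 = 7.192.
CV = √(exp(σ²)−1) = √(exp(1.3283)−1) = 1.666.

σ ≈ 1.153, CV ≈ 1.666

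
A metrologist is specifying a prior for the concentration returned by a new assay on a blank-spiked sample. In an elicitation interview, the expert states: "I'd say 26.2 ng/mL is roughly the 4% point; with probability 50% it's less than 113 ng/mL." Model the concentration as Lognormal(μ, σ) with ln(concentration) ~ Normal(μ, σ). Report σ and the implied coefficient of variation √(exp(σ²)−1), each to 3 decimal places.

If T ~ Lognormal(μ,σ) then ln T ~ Normal(μ,σ), so the p-quantile of ln T is μ + z_p·σ.
ln(26.2) = 3.266 and ln(113) = 4.727; z_{0.04} = -1.751, z_{0.5} = 0.
σ = (4.727 − 3.266)/(0 − (-1.751)) = 0.835.
μ = 3.266 − (-1.751)·0.835 = 4.727.
CV = √(exp(σ²)−1) = √(exp(0.6970)−1) = 1.004.

σ ≈ 0.835, CV ≈ 1.004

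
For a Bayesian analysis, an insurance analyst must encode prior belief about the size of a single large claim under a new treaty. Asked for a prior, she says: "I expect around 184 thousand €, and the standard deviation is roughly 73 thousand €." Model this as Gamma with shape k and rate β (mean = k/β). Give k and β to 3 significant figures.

k ≈ 6.35, β ≈ 0.0345

For Gamma(k, rate β): mean = k/β, variance = k/β², so CV = 1/√k.
CV = SD/mean = 73/184 = 0.3967, hence k = 1/CV² = 6.35.
Then β = k/mean = 6.35/184 = 0.0345.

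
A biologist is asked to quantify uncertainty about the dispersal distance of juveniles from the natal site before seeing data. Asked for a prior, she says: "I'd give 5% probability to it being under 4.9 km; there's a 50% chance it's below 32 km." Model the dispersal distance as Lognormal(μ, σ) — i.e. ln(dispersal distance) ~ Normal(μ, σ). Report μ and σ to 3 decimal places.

If T ~ Lognormal(μ,σ) then ln T ~ Normal(μ,σ), so the p-quantile of ln T is μ + z_p·σ.
ln(4.9) = 1.589 and ln(32) = 3.466; z_{0.05} = -1.645, z_{0.5} = 0.
σ = (3.466 − 1.589)/(0 − (-1.645)) = 1.141.
μ = 1.589 − (-1.645)·1.141 = 3.466.

μ ≈ 3.466, σ ≈ 1.141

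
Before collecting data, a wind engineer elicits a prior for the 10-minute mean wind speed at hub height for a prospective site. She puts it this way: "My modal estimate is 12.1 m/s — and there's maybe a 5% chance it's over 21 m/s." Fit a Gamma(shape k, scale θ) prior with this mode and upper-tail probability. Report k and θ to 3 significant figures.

Gamma(k,θ) with k>1 has mode (k−1)θ, so θ = 12.1/(k−1).
Need P(X < 21) = 0.95 with θ tied to k this way. Start at k = 2, θ = 12.1: P(X<21) ≈ 0.518.
Too low — raise k to concentrate. Iterating converges to k ≈ 10.2.
Then θ = 12.1/(10.2−1) ≈ 1.32.

k ≈ 10.2, θ ≈ 1.32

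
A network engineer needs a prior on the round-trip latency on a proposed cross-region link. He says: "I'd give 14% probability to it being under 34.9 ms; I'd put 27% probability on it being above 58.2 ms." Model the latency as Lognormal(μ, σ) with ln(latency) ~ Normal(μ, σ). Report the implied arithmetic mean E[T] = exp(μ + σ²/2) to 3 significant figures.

E[T] ≈ 50.6 ms

If T ~ Lognormal(μ,σ) then ln T ~ Normal(μ,σ), so the p-quantile of ln T is μ + z_p·σ.
ln(34.9) = 3.552 and ln(58.2) = 4.064; z_{0.14} = -1.08, z_{0.73} = 0.6128.
σ = (4.064 − 3.552)/(0.6128 − (-1.08)) = 0.302.
μ = 3.552 − (-1.08)·0.302 = 3.879.
E[T] = exp(μ + σ²/2) = exp(3.879 + 0.0456) = 50.6 ms.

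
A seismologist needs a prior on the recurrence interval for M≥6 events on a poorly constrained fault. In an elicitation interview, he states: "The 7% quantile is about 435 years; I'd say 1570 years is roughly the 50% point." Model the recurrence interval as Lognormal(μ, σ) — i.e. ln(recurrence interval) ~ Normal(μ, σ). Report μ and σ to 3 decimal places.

μ ≈ 7.359, σ ≈ 0.870

If T ~ Lognormal(μ,σ) then ln T ~ Normal(μ,σ), so the p-quantile of ln T is μ + z_p·σ.
ln(435) = 6.075 and ln(1570) = 7.359; z_{0.07} = -1.476, z_{0.5} = 0.
σ = (7.359 − 6.075)/(0 − (-1.476)) = 0.870.
μ = 6.075 − (-1.476)·0.870 = 7.359.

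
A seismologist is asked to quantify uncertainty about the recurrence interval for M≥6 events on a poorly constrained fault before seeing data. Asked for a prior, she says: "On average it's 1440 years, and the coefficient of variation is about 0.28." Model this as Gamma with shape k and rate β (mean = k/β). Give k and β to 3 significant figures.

k ≈ 12.8, β ≈ 0.00886

For Gamma(k, rate β): mean = k/β, variance = k/β², so CV = 1/√k.
CV = 0.28, hence k = 1/CV² = 12.8.
Then β = k/mean = 12.8/1440 = 0.00886.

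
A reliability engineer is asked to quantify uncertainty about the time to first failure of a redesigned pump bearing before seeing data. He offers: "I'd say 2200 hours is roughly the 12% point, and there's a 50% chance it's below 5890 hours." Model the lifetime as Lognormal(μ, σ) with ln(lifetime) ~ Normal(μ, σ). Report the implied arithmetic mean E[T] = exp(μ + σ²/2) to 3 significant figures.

If T ~ Lognormal(μ,σ) then ln T ~ Normal(μ,σ), so the p-quantile of ln T is μ + z_p·σ.
ln(2200) = 7.696 and ln(5890) = 8.681; z_{0.12} = -1.175, z_{0.5} = 0.
σ = (8.681 − 7.696)/(0 − (-1.175)) = 0.838.
μ = 7.696 − (-1.175)·0.838 = 8.681.
E[T] = exp(μ + σ²/2) = exp(8.681 + 0.3512) = 8370 hours.

E[T] ≈ 8370 hours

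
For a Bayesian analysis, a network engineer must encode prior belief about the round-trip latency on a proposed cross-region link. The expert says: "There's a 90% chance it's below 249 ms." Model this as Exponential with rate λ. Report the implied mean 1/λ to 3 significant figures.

P(T < 249.0) = 1 − e^(−λ·249.0) = 0.9, so λ = −ln(1−0.9)/249.0 = −ln(0.1)/249.0 = 0.00925.
Mean = 1/λ = 108 ms.

mean ≈ 108 ms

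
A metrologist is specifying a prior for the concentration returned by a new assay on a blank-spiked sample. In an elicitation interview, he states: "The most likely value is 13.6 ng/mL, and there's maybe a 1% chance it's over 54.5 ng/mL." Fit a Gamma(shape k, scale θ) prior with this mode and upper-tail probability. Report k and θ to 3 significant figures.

k ≈ 3.17, θ ≈ 6.27

Gamma(k,θ) with k>1 has mode (k−1)θ, so θ = 13.6/(k−1).
Need P(X < 54.5) = 0.99 with θ tied to k this way. Start at k = 2, θ = 13.6: P(X<54.5) ≈ 0.909.
Too low — raise k to concentrate. Iterating converges to k ≈ 3.17.
Then θ = 13.6/(3.17−1) ≈ 6.27.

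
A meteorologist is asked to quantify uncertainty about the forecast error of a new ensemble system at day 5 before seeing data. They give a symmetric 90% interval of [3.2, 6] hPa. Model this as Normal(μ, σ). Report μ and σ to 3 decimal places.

μ = 4.600, σ = 0.851

A symmetric 90% interval runs μ ± z·σ with z = 1.645.
Half-width = 1.4, so σ = 1.4/1.645 = 0.851.
μ is the interval midpoint, 4.600.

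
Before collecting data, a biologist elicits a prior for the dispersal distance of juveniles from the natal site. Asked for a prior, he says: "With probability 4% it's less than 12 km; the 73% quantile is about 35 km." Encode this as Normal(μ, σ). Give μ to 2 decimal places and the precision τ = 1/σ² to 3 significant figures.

μ = 29.04, τ = 0.0106

For Normal(μ,σ), the p-quantile is μ + z_p·σ. Here z_{0.04} = -1.751, z_{0.73} = 0.6128.
So 12 = μ − 1.751σ and 35 = μ + 0.6128σ.
Subtracting: σ = (35 − 12)/(0.6128 − (-1.751)) = 9.73.
Then μ = 12 − (-1.751)·9.73 = 29.04.
Precision τ = 1/σ² = 1/9.731² = 0.0106.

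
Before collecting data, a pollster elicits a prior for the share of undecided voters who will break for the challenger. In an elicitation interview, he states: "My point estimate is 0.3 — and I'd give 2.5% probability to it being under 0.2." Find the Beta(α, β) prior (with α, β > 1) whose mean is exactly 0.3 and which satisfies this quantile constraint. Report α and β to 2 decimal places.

α ≈ 21.34, β ≈ 49.80

With mean 0.3 fixed, write α = 0.3s, β = 0.7s where s = α+β.
Need P(θ < 0.2) = 0.025 under Beta(0.3s, 0.7s). Normal approximation: (q−m)/√(m(1−m)/s) ≈ z_{0.025} = -1.96, so s ≈ 0.3·0.7·(-1.96)²/(0.2−0.3)² = 80.7.
At s = 80.7: P(θ<0.2) ≈ 0.018. Adjusting to match 0.025 gives s ≈ 71.15.
So α = 0.3·71.15 ≈ 21.34, β = 0.7·71.15 ≈ 49.80.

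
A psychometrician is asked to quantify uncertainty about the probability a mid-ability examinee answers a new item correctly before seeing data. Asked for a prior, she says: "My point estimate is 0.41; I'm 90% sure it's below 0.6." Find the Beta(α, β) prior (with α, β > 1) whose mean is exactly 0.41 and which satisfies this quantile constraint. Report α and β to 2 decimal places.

α ≈ 4.54, β ≈ 6.53

With mean 0.41 fixed, write α = 0.41s, β = 0.59s where s = α+β.
Need P(θ < 0.6) = 0.9 under Beta(0.41s, 0.59s). Normal approximation: (q−m)/√(m(1−m)/s) ≈ z_{0.9} = 1.28, so s ≈ 0.41·0.59·(1.28)²/(0.6−0.41)² = 11.0.
At s = 11.0: P(θ<0.6) ≈ 0.899. Adjusting to match 0.9 gives s ≈ 11.07.
So α = 0.41·11.07 ≈ 4.54, β = 0.59·11.07 ≈ 6.53.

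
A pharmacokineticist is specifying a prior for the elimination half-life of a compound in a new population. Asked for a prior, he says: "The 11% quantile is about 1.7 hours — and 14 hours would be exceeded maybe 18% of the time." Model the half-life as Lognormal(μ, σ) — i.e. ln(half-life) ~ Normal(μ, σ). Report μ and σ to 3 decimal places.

μ ≈ 1.738, σ ≈ 0.984

If T ~ Lognormal(μ,σ) then ln T ~ Normal(μ,σ), so the p-quantile of ln T is μ + z_p·σ.
ln(1.7) = 0.5306 and ln(14) = 2.639; z_{0.11} = -1.227, z_{0.82} = 0.9154.
σ = (2.639 − 0.5306)/(0.9154 − (-1.227)) = 0.984.
μ = 0.5306 − (-1.227)·0.984 = 1.738.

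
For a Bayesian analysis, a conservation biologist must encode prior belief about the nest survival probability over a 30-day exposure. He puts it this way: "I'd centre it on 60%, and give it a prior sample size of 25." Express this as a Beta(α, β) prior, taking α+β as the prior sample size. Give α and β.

α = 15, β = 10

Under the effective-sample-size interpretation, Beta(α, β) has prior mean α/(α+β) and prior sample size α+β.
So α+β = 25 and α/(α+β) = 0.6, giving α = 0.6·25 = 15 and β = 25 − 15 = 10.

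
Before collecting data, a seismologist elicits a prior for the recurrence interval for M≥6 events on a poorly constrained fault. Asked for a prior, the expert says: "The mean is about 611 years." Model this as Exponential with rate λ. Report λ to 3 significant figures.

λ ≈ 0.00164

Exponential mean = 1/λ, so λ = 1/611.0 = 0.00164.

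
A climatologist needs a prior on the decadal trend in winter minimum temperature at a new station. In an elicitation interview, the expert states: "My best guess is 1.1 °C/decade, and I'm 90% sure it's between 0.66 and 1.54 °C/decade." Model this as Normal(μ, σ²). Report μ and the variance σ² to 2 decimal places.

A symmetric 90% interval runs μ ± z·σ with z = 1.645.
Half-width = 0.44, so σ = 0.44/1.645 = 0.268 and σ² = 0.07.
μ is the stated best guess, 1.10.

μ = 1.10, σ² = 0.07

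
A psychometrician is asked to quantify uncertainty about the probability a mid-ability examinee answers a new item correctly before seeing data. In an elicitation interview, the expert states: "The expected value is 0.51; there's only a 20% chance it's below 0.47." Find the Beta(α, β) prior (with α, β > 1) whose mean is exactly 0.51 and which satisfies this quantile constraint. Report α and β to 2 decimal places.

With mean 0.51 fixed, write α = 0.51s, β = 0.49s where s = α+β.
Need P(θ < 0.47) = 0.2 under Beta(0.51s, 0.49s). Normal approximation: (q−m)/√(m(1−m)/s) ≈ z_{0.2} = -0.842, so s ≈ 0.51·0.49·(-0.842)²/(0.47−0.51)² = 110.6.
At s = 110.6: P(θ<0.47) ≈ 0.200. Adjusting to match 0.2 gives s ≈ 110.68.
So α = 0.51·110.68 ≈ 56.45, β = 0.49·110.68 ≈ 54.23.

α ≈ 56.45, β ≈ 54.23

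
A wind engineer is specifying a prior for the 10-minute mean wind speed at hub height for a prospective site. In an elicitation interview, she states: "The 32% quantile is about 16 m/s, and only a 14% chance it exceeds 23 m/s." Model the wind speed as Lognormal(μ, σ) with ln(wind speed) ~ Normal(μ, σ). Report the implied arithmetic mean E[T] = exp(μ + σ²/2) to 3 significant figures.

If T ~ Lognormal(μ,σ) then ln T ~ Normal(μ,σ), so the p-quantile of ln T is μ + z_p·σ.
ln(16) = 2.773 and ln(23) = 3.135; z_{0.32} = -0.4677, z_{0.86} = 1.08.
σ = (3.135 − 2.773)/(1.08 − (-0.4677)) = 0.234.
μ = 2.773 − (-0.4677)·0.234 = 2.882.
E[T] = exp(μ + σ²/2) = exp(2.882 + 0.0275) = 18.4 m/s.

E[T] ≈ 18.4 m/s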